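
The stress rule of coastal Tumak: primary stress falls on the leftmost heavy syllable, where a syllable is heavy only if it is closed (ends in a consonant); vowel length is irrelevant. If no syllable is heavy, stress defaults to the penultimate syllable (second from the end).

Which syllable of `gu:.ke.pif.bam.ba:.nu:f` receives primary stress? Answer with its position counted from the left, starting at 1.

Weights: 1 gu: L, 2 ke L, 3 pif H, 4 bam H, 5 ba: L, 6 nu:f H.
Heavy syllables in the domain: 3, 4, 6. The leftmost is syllable 3 (pif).
Primary stress: syllable 3 → gu:.ke.ˈpif.bam.ba:.nu:f.

3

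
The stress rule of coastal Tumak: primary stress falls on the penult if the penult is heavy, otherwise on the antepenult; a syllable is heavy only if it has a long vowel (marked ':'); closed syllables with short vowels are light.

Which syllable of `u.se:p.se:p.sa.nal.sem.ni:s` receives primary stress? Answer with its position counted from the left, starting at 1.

5

Weights: 5 nal L, 6 sem L, 7 ni:s H.
The penult (syllable 6, sem) is light, so stress falls on the antepenult (syllable 5, nal).
Primary stress: syllable 5 → u.se:p.se:p.sa.ˈnal.sem.ni:s.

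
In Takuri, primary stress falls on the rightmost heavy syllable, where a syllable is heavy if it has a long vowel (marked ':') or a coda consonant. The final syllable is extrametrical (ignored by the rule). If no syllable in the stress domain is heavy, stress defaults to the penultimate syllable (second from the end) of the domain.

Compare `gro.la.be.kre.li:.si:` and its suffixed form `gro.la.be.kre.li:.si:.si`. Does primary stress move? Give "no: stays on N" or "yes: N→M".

Base `gro.la.be.kre.li:.si:` (6 syllables):
  The final syllable (6, si:) is extrametrical; the stress domain is syllables 1–5.
  Weights: 1 gro L, 2 la L, 3 be L, 4 kre L, 5 li: H.
  Heavy syllables in the domain: 5. The rightmost is syllable 5 (li:).
  → primary stress on syllable 5.
Suffixed `gro.la.be.kre.li:.si:.si` (7 syllables):
  The final syllable (7, si) is extrametrical; the stress domain is syllables 1–6.
  Weights: 1 gro L, 2 la L, 3 be L, 4 kre L, 5 li: H, 6 si: H.
  Heavy syllables in the domain: 5, 6. The rightmost is syllable 6 (si:).
  → primary stress on syllable 6.

yes: 5→6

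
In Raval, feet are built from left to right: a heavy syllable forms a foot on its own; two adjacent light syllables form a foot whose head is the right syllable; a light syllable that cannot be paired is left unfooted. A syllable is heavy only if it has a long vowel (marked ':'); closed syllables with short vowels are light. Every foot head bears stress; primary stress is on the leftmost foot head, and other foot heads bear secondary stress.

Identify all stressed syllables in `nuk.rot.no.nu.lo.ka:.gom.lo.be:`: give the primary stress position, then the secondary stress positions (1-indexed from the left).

primary 2, secondary 4, 6, 8, 9

Weights: 1 nuk L, 2 rot L, 3 no L, 4 nu L, 5 lo L, 6 ka: H, 7 gom L, 8 lo L, 9 be: H.
Parse left to right (heavy = foot alone; LL = one foot; stranded L unfooted): (nuk.ˈrot) (no.ˈnu) lo (ˈka:) (gom.ˈlo) (ˈbe:).
Foot heads: 2, 4, 6, 8, 9.
Primary stress on the leftmost head = syllable 2.
Secondary stress on 4, 6, 8, 9: nuk.ˈrot.no.ˌnu.lo.ˌka:.gom.ˌlo.ˌbe:.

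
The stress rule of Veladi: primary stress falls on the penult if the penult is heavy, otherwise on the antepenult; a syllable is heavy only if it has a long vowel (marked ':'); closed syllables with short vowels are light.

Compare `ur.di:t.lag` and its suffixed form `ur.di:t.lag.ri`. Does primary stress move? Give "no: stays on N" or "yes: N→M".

Base `ur.di:t.lag` (3 syllables):
  Weights: 1 ur L, 2 di:t H, 3 lag L.
  The penult (syllable 2, di:t) is heavy, so it takes stress.
  → primary stress on syllable 2.
Suffixed `ur.di:t.lag.ri` (4 syllables):
  Weights: 2 di:t H, 3 lag L, 4 ri L.
  The penult (syllable 3, lag) is light, so stress falls on the antepenult (syllable 2, di:t).
  → primary stress on syllable 2.

no: stays on 2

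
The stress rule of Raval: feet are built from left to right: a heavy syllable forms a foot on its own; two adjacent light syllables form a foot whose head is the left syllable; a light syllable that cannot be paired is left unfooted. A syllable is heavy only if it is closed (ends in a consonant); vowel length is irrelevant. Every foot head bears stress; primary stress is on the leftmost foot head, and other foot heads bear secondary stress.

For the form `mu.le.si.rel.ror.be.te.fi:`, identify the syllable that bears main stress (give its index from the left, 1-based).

Weights: 1 mu L, 2 le L, 3 si L, 4 rel H, 5 ror H, 6 be L, 7 te L, 8 fi: L.
Parse left to right (heavy = foot alone; LL = one foot; stranded L unfooted): (ˈmu.le) si (ˈrel) (ˈror) (ˈbe.te) fi:.
Foot heads: 1, 4, 5, 6.
Primary stress on the leftmost head = syllable 1.
Primary stress: syllable 1 → ˈmu.le.si.rel.ror.be.te.fi:.

1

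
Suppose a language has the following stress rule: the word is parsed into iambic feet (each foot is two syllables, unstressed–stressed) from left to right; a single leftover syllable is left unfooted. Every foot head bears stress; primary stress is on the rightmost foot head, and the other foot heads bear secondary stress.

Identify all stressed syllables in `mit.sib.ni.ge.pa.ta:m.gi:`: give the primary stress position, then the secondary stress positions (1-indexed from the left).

Parse left to right into iambic (σˈσ) feet: (mit.ˈsib) (ni.ˈge) (pa.ˈta:m) gi:. Syllable 7 is left unfooted.
Foot heads (stressed positions): 2, 4, 6.
End Rule Rightmost: primary stress on the rightmost head = syllable 6.
Secondary stress on 2, 4: mit.ˌsib.ni.ˌge.pa.ˈta:m.gi:.

primary 6, secondary 2, 4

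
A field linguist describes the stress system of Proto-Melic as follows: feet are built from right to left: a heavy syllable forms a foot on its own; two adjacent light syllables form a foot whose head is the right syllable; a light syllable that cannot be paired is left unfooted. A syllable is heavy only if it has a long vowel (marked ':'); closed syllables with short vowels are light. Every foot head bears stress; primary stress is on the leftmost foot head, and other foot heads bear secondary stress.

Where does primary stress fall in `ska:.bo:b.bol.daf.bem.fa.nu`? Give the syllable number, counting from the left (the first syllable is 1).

1

Weights: 1 ska: H, 2 bo:b H, 3 bol L, 4 daf L, 5 bem L, 6 fa L, 7 nu L.
Parse right to left (heavy = foot alone; LL = one foot; stranded L unfooted): (ˈska:) (ˈbo:b) bol (daf.ˈbem) (fa.ˈnu).
Foot heads: 1, 2, 5, 7.
Primary stress on the leftmost head = syllable 1.
Primary stress: syllable 1 → ˈska:.bo:b.bol.daf.bem.fa.nu.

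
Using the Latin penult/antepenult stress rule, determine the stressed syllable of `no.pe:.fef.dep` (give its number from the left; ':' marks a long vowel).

Classical Latin: stress the penult if heavy (long vowel or closed), else the antepenult.
Weights: 2 pe: H, 3 fef H, 4 dep H.
The penult (syllable 3, fef) is heavy, so it takes stress.
Stress on syllable 3: no.pe:.ˈfef.dep.

3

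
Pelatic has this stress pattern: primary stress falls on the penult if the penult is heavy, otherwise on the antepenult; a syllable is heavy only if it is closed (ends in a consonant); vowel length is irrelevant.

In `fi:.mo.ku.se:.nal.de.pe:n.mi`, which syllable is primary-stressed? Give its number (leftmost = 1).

7

Weights: 6 de L, 7 pe:n H, 8 mi L.
The penult (syllable 7, pe:n) is heavy, so it takes stress.
Primary stress: syllable 7 → fi:.mo.ku.se:.nal.de.ˈpe:n.mi.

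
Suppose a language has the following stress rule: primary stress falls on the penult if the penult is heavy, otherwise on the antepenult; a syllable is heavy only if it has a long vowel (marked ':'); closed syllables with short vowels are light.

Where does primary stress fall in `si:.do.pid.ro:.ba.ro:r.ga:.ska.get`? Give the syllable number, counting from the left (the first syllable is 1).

Weights: 7 ga: H, 8 ska L, 9 get L.
The penult (syllable 8, ska) is light, so stress falls on the antepenult (syllable 7, ga:).
Primary stress: syllable 7 → si:.do.pid.ro:.ba.ro:r.ˈga:.ska.get.

7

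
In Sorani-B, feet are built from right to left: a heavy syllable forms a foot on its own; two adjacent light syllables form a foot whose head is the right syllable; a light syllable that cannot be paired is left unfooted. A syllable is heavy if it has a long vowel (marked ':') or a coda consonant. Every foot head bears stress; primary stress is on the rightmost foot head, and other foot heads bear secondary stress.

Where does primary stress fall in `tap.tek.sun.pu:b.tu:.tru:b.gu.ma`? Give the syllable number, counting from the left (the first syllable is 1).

Weights: 1 tap H, 2 tek H, 3 sun H, 4 pu:b H, 5 tu: H, 6 tru:b H, 7 gu L, 8 ma L.
Parse right to left (heavy = foot alone; LL = one foot; stranded L unfooted): (ˈtap) (ˈtek) (ˈsun) (ˈpu:b) (ˈtu:) (ˈtru:b) (gu.ˈma).
Foot heads: 1, 2, 3, 4, 5, 6, 8.
Primary stress on the rightmost head = syllable 8.
Primary stress: syllable 8 → tap.tek.sun.pu:b.tu:.tru:b.gu.ˈma.

8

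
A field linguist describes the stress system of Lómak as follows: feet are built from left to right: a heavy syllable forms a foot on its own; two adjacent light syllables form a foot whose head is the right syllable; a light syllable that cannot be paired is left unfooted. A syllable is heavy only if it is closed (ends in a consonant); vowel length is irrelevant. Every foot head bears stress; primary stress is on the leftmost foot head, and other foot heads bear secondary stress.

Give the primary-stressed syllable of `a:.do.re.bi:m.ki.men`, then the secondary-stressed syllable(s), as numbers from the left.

Weights: 1 a: L, 2 do L, 3 re L, 4 bi:m H, 5 ki L, 6 men H.
Parse left to right (heavy = foot alone; LL = one foot; stranded L unfooted): (a:.ˈdo) re (ˈbi:m) ki (ˈmen).
Foot heads: 2, 4, 6.
Primary stress on the leftmost head = syllable 2.
Secondary stress on 4, 6: a:.ˈdo.re.ˌbi:m.ki.ˌmen.

primary 2, secondary 4, 6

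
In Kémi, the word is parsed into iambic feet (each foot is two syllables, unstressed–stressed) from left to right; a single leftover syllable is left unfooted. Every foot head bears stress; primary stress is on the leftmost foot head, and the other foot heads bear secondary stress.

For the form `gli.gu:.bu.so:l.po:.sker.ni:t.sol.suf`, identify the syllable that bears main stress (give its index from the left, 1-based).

Parse left to right into iambic (σˈσ) feet: (gli.ˈgu:) (bu.ˈso:l) (po:.ˈsker) (ni:t.ˈsol) suf. Syllable 9 is left unfooted.
Foot heads (stressed positions): 2, 4, 6, 8.
End Rule Leftmost: primary stress on the leftmost head = syllable 2.
Primary stress: syllable 2 → gli.ˈgu:.bu.so:l.po:.sker.ni:t.sol.suf.

2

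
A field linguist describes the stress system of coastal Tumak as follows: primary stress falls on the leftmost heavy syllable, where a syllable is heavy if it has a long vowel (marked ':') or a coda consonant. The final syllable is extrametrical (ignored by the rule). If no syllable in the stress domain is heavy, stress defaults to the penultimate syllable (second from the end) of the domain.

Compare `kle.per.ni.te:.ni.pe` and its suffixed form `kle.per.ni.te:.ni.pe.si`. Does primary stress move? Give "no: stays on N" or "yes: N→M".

Base `kle.per.ni.te:.ni.pe` (6 syllables):
  The final syllable (6, pe) is extrametrical; the stress domain is syllables 1–5.
  Weights: 1 kle L, 2 per H, 3 ni L, 4 te: H, 5 ni L.
  Heavy syllables in the domain: 2, 4. The leftmost is syllable 2 (per).
  → primary stress on syllable 2.
Suffixed `kle.per.ni.te:.ni.pe.si` (7 syllables):
  The final syllable (7, si) is extrametrical; the stress domain is syllables 1–6.
  Weights: 1 kle L, 2 per H, 3 ni L, 4 te: H, 5 ni L, 6 pe L.
  Heavy syllables in the domain: 2, 4. The leftmost is syllable 2 (per).
  → primary stress on syllable 2.

no: stays on 2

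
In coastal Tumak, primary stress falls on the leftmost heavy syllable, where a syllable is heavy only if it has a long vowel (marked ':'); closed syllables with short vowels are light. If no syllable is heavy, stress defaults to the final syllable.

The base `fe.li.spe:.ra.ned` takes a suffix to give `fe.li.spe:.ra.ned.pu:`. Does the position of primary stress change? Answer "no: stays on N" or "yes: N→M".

Base `fe.li.spe:.ra.ned` (5 syllables):
  Weights: 1 fe L, 2 li L, 3 spe: H, 4 ra L, 5 ned L.
  Heavy syllables in the domain: 3. The leftmost is syllable 3 (spe:).
  → primary stress on syllable 3.
Suffixed `fe.li.spe:.ra.ned.pu:` (6 syllables):
  Weights: 1 fe L, 2 li L, 3 spe: H, 4 ra L, 5 ned L, 6 pu: H.
  Heavy syllables in the domain: 3, 6. The leftmost is syllable 3 (spe:).
  → primary stress on syllable 3.

no: stays on 3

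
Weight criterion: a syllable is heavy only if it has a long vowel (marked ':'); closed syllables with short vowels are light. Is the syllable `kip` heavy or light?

light

`kip`: short vowel, closed (coda /p/). Short vowel → light.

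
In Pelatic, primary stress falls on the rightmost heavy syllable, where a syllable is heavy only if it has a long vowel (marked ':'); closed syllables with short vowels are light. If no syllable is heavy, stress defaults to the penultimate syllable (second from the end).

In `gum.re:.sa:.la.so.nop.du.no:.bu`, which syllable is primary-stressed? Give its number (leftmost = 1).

Weights: 1 gum L, 2 re: H, 3 sa: H, 4 la L, 5 so L, 6 nop L, 7 du L, 8 no: H, 9 bu L.
Heavy syllables in the domain: 2, 3, 8. The rightmost is syllable 8 (no:).
Primary stress: syllable 8 → gum.re:.sa:.la.so.nop.du.ˈno:.bu.

8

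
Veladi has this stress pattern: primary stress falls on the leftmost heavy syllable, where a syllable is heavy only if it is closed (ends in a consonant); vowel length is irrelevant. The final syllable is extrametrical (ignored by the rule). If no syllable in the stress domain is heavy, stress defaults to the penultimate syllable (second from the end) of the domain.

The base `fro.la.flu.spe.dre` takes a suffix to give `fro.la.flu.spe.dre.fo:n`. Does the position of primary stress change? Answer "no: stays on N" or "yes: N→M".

yes: 3→4

Base `fro.la.flu.spe.dre` (5 syllables):
  The final syllable (5, dre) is extrametrical; the stress domain is syllables 1–4.
  Weights: 1 fro L, 2 la L, 3 flu L, 4 spe L.
  No heavy syllable in the domain; default to the penultimate syllable (second from the end) of the domain = syllable 3.
  → primary stress on syllable 3.
Suffixed `fro.la.flu.spe.dre.fo:n` (6 syllables):
  The final syllable (6, fo:n) is extrametrical; the stress domain is syllables 1–5.
  Weights: 1 fro L, 2 la L, 3 flu L, 4 spe L, 5 dre L.
  No heavy syllable in the domain; default to the penultimate syllable (second from the end) of the domain = syllable 4.
  → primary stress on syllable 4.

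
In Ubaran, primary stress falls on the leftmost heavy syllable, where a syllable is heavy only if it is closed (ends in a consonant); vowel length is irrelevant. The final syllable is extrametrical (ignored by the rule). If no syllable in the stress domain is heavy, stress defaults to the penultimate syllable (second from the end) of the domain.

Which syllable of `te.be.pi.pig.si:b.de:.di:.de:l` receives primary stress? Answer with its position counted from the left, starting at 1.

The final syllable (8, de:l) is extrametrical; the stress domain is syllables 1–7.
Weights: 1 te L, 2 be L, 3 pi L, 4 pig H, 5 si:b H, 6 de: L, 7 di: L.
Heavy syllables in the domain: 4, 5. The leftmost is syllable 4 (pig).
Primary stress: syllable 4 → te.be.pi.ˈpig.si:b.de:.di:.de:l.

4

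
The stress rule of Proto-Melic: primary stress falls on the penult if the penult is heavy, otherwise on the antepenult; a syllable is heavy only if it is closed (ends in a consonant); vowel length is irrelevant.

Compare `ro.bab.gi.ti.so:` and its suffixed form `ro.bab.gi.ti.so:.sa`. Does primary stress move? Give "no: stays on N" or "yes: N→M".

yes: 3→4

Base `ro.bab.gi.ti.so:` (5 syllables):
  Weights: 3 gi L, 4 ti L, 5 so: L.
  The penult (syllable 4, ti) is light, so stress falls on the antepenult (syllable 3, gi).
  → primary stress on syllable 3.
Suffixed `ro.bab.gi.ti.so:.sa` (6 syllables):
  Weights: 4 ti L, 5 so: L, 6 sa L.
  The penult (syllable 5, so:) is light, so stress falls on the antepenult (syllable 4, ti).
  → primary stress on syllable 4.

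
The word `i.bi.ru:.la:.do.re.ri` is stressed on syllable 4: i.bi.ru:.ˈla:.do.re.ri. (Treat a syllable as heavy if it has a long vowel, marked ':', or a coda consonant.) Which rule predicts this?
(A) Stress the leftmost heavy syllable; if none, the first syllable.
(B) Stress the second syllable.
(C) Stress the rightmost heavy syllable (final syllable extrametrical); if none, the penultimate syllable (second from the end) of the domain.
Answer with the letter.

Rule A → syllable 3 (observed: 4).
Rule B → syllable 2 (observed: 4).
Rule C → syllable 4 ✓.

C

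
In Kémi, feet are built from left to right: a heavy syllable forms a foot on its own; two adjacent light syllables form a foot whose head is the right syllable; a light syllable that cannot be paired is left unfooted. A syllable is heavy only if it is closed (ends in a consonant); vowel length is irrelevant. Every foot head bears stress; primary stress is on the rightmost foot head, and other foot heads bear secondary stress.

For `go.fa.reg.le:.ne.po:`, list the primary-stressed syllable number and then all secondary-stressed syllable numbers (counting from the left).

Weights: 1 go L, 2 fa L, 3 reg H, 4 le: L, 5 ne L, 6 po: L.
Parse left to right (heavy = foot alone; LL = one foot; stranded L unfooted): (go.ˈfa) (ˈreg) (le:.ˈne) po:.
Foot heads: 2, 3, 5.
Primary stress on the rightmost head = syllable 5.
Secondary stress on 2, 3: go.ˌfa.ˌreg.le:.ˈne.po:.

primary 5, secondary 2, 3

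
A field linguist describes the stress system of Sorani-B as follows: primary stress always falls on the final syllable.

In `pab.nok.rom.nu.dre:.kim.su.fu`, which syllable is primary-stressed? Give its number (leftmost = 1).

8

The word has 8 syllables; the final syllable is syllable 8 (fu).
Primary stress: syllable 8 → pab.nok.rom.nu.dre:.kim.su.ˈfu.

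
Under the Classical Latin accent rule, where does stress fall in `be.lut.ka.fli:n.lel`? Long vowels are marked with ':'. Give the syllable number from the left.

Classical Latin: stress the penult if heavy (long vowel or closed), else the antepenult.
Weights: 3 ka L, 4 fli:n H, 5 lel H.
The penult (syllable 4, fli:n) is heavy, so it takes stress.
Stress on syllable 4: be.lut.ka.ˈfli:n.lel.

4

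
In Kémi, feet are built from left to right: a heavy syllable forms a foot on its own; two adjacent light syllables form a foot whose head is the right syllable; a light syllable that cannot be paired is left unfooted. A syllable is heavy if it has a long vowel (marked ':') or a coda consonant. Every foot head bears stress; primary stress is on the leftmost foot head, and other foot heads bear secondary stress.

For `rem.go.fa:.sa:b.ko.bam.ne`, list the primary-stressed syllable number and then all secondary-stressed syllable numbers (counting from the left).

primary 1, secondary 3, 4, 6

Weights: 1 rem H, 2 go L, 3 fa: H, 4 sa:b H, 5 ko L, 6 bam H, 7 ne L.
Parse left to right (heavy = foot alone; LL = one foot; stranded L unfooted): (ˈrem) go (ˈfa:) (ˈsa:b) ko (ˈbam) ne.
Foot heads: 1, 3, 4, 6.
Primary stress on the leftmost head = syllable 1.
Secondary stress on 3, 4, 6: ˈrem.go.ˌfa:.ˌsa:b.ko.ˌbam.ne.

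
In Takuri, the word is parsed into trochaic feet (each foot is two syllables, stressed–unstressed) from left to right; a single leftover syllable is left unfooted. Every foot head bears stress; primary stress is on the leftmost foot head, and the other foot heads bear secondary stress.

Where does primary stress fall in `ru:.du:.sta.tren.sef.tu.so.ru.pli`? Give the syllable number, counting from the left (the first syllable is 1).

Parse left to right into trochaic (ˈσσ) feet: (ˈru:.du:) (ˈsta.tren) (ˈsef.tu) (ˈso.ru) pli. Syllable 9 is left unfooted.
Foot heads (stressed positions): 1, 3, 5, 7.
End Rule Leftmost: primary stress on the leftmost head = syllable 1.
Primary stress: syllable 1 → ˈru:.du:.sta.tren.sef.tu.so.ru.pli.

1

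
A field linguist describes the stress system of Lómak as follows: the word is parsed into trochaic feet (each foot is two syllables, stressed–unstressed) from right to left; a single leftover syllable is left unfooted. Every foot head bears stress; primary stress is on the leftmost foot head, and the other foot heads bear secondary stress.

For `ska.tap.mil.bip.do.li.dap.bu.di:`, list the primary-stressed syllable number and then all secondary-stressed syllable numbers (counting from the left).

Parse right to left into trochaic (ˈσσ) feet: ska (ˈtap.mil) (ˈbip.do) (ˈli.dap) (ˈbu.di:). Syllable 1 is left unfooted.
Foot heads (stressed positions): 2, 4, 6, 8.
End Rule Leftmost: primary stress on the leftmost head = syllable 2.
Secondary stress on 4, 6, 8: ska.ˈtap.mil.ˌbip.do.ˌli.dap.ˌbu.di:.

primary 2, secondary 4, 6, 8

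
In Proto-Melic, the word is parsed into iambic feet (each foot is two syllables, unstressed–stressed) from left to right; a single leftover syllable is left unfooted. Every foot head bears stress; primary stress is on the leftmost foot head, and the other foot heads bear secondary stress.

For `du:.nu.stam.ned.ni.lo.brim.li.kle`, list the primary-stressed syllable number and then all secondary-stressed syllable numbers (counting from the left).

primary 2, secondary 4, 6, 8

Parse left to right into iambic (σˈσ) feet: (du:.ˈnu) (stam.ˈned) (ni.ˈlo) (brim.ˈli) kle. Syllable 9 is left unfooted.
Foot heads (stressed positions): 2, 4, 6, 8.
End Rule Leftmost: primary stress on the leftmost head = syllable 2.
Secondary stress on 4, 6, 8: du:.ˈnu.stam.ˌned.ni.ˌlo.brim.ˌli.kle.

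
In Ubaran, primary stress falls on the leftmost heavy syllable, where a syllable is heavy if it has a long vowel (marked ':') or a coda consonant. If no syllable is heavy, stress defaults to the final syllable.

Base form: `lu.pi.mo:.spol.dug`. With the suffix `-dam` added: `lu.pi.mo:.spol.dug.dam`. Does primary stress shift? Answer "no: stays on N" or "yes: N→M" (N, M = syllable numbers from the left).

Base `lu.pi.mo:.spol.dug` (5 syllables):
  Weights: 1 lu L, 2 pi L, 3 mo: H, 4 spol H, 5 dug H.
  Heavy syllables in the domain: 3, 4, 5. The leftmost is syllable 3 (mo:).
  → primary stress on syllable 3.
Suffixed `lu.pi.mo:.spol.dug.dam` (6 syllables):
  Weights: 1 lu L, 2 pi L, 3 mo: H, 4 spol H, 5 dug H, 6 dam H.
  Heavy syllables in the domain: 3, 4, 5, 6. The leftmost is syllable 3 (mo:).
  → primary stress on syllable 3.

no: stays on 3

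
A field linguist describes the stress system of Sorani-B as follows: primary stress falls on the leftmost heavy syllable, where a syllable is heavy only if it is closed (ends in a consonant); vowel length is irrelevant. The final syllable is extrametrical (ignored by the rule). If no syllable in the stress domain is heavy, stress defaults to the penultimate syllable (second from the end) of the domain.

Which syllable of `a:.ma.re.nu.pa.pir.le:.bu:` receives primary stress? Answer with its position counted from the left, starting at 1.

6

The final syllable (8, bu:) is extrametrical; the stress domain is syllables 1–7.
Weights: 1 a: L, 2 ma L, 3 re L, 4 nu L, 5 pa L, 6 pir H, 7 le: L.
Heavy syllables in the domain: 6. The leftmost is syllable 6 (pir).
Primary stress: syllable 6 → a:.ma.re.nu.pa.ˈpir.le:.bu:.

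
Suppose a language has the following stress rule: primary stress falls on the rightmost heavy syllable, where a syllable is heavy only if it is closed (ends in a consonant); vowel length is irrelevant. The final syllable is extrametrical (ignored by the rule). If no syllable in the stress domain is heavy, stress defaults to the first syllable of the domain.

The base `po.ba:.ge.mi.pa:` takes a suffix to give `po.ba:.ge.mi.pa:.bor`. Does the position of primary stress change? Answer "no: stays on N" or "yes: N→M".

Base `po.ba:.ge.mi.pa:` (5 syllables):
  The final syllable (5, pa:) is extrametrical; the stress domain is syllables 1–4.
  Weights: 1 po L, 2 ba: L, 3 ge L, 4 mi L.
  No heavy syllable in the domain; default to the first syllable of the domain = syllable 1.
  → primary stress on syllable 1.
Suffixed `po.ba:.ge.mi.pa:.bor` (6 syllables):
  The final syllable (6, bor) is extrametrical; the stress domain is syllables 1–5.
  Weights: 1 po L, 2 ba: L, 3 ge L, 4 mi L, 5 pa: L.
  No heavy syllable in the domain; default to the first syllable of the domain = syllable 1.
  → primary stress on syllable 1.

no: stays on 1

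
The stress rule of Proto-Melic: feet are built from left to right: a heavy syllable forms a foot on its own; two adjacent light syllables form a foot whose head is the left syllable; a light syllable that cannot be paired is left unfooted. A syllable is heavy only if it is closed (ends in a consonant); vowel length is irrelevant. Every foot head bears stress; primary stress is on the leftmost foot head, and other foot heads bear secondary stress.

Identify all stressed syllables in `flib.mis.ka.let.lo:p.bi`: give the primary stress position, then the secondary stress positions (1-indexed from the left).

Weights: 1 flib H, 2 mis H, 3 ka L, 4 let H, 5 lo:p H, 6 bi L.
Parse left to right (heavy = foot alone; LL = one foot; stranded L unfooted): (ˈflib) (ˈmis) ka (ˈlet) (ˈlo:p) bi.
Foot heads: 1, 2, 4, 5.
Primary stress on the leftmost head = syllable 1.
Secondary stress on 2, 4, 5: ˈflib.ˌmis.ka.ˌlet.ˌlo:p.bi.

primary 1, secondary 2, 4, 5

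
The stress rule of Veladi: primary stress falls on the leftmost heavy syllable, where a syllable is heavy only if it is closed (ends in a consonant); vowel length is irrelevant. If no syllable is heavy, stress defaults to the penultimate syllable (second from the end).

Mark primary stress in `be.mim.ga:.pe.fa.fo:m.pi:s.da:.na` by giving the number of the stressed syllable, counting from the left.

2

Weights: 1 be L, 2 mim H, 3 ga: L, 4 pe L, 5 fa L, 6 fo:m H, 7 pi:s H, 8 da: L, 9 na L.
Heavy syllables in the domain: 2, 6, 7. The leftmost is syllable 2 (mim).
Primary stress: syllable 2 → be.ˈmim.ga:.pe.fa.fo:m.pi:s.da:.na.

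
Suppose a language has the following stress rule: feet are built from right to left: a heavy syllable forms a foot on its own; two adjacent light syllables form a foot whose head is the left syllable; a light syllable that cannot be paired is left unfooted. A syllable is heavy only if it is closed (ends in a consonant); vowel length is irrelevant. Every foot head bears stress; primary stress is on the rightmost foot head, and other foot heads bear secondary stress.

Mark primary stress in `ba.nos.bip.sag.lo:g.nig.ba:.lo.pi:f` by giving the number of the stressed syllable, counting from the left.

9

Weights: 1 ba L, 2 nos H, 3 bip H, 4 sag H, 5 lo:g H, 6 nig H, 7 ba: L, 8 lo L, 9 pi:f H.
Parse right to left (heavy = foot alone; LL = one foot; stranded L unfooted): ba (ˈnos) (ˈbip) (ˈsag) (ˈlo:g) (ˈnig) (ˈba:.lo) (ˈpi:f).
Foot heads: 2, 3, 4, 5, 6, 7, 9.
Primary stress on the rightmost head = syllable 9.
Primary stress: syllable 9 → ba.nos.bip.sag.lo:g.nig.ba:.lo.ˈpi:f.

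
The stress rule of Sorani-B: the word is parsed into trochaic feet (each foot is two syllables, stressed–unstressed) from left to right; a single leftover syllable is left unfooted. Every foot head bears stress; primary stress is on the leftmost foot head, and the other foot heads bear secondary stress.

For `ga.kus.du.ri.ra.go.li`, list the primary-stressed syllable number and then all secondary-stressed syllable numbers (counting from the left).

Parse left to right into trochaic (ˈσσ) feet: (ˈga.kus) (ˈdu.ri) (ˈra.go) li. Syllable 7 is left unfooted.
Foot heads (stressed positions): 1, 3, 5.
End Rule Leftmost: primary stress on the leftmost head = syllable 1.
Secondary stress on 3, 5: ˈga.kus.ˌdu.ri.ˌra.go.li.

primary 1, secondary 3, 5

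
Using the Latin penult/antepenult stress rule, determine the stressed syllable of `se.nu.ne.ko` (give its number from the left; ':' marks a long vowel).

2

Classical Latin: stress the penult if heavy (long vowel or closed), else the antepenult.
Weights: 2 nu L, 3 ne L, 4 ko L.
The penult (syllable 3, ne) is light, so stress falls on the antepenult (syllable 2, nu).
Stress on syllable 2: se.ˈnu.ne.ko.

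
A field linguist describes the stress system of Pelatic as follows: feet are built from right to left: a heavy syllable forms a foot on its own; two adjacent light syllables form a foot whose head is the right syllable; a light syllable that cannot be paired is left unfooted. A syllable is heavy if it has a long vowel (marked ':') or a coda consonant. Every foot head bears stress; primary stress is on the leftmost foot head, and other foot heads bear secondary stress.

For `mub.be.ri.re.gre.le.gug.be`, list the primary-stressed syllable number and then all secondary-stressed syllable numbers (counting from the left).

primary 1, secondary 4, 6, 7

Weights: 1 mub H, 2 be L, 3 ri L, 4 re L, 5 gre L, 6 le L, 7 gug H, 8 be L.
Parse right to left (heavy = foot alone; LL = one foot; stranded L unfooted): (ˈmub) be (ri.ˈre) (gre.ˈle) (ˈgug) be.
Foot heads: 1, 4, 6, 7.
Primary stress on the leftmost head = syllable 1.
Secondary stress on 4, 6, 7: ˈmub.be.ri.ˌre.gre.ˌle.ˌgug.be.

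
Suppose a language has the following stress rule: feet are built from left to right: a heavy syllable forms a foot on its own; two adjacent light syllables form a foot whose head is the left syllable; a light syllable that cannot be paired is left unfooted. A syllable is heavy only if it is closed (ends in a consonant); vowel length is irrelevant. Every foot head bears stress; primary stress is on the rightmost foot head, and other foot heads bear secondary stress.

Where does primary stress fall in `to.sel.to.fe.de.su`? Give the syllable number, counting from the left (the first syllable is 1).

5

Weights: 1 to L, 2 sel H, 3 to L, 4 fe L, 5 de L, 6 su L.
Parse left to right (heavy = foot alone; LL = one foot; stranded L unfooted): to (ˈsel) (ˈto.fe) (ˈde.su).
Foot heads: 2, 3, 5.
Primary stress on the rightmost head = syllable 5.
Primary stress: syllable 5 → to.sel.to.fe.ˈde.su.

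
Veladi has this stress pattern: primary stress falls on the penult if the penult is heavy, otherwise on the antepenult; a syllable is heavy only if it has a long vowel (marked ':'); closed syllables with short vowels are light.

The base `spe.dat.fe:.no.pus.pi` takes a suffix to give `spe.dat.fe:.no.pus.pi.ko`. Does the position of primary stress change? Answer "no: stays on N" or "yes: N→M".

Base `spe.dat.fe:.no.pus.pi` (6 syllables):
  Weights: 4 no L, 5 pus L, 6 pi L.
  The penult (syllable 5, pus) is light, so stress falls on the antepenult (syllable 4, no).
  → primary stress on syllable 4.
Suffixed `spe.dat.fe:.no.pus.pi.ko` (7 syllables):
  Weights: 5 pus L, 6 pi L, 7 ko L.
  The penult (syllable 6, pi) is light, so stress falls on the antepenult (syllable 5, pus).
  → primary stress on syllable 5.

yes: 4→5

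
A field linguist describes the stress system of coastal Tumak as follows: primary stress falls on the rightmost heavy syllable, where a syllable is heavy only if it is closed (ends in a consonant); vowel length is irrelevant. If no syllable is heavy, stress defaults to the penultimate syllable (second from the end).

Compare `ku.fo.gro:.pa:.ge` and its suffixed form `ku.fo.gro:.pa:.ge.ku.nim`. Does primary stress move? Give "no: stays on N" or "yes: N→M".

yes: 4→7

Base `ku.fo.gro:.pa:.ge` (5 syllables):
  Weights: 1 ku L, 2 fo L, 3 gro: L, 4 pa: L, 5 ge L.
  No heavy syllable in the domain; default to the penultimate syllable (second from the end) = syllable 4.
  → primary stress on syllable 4.
Suffixed `ku.fo.gro:.pa:.ge.ku.nim` (7 syllables):
  Weights: 1 ku L, 2 fo L, 3 gro: L, 4 pa: L, 5 ge L, 6 ku L, 7 nim H.
  Heavy syllables in the domain: 7. The rightmost is syllable 7 (nim).
  → primary stress on syllable 7.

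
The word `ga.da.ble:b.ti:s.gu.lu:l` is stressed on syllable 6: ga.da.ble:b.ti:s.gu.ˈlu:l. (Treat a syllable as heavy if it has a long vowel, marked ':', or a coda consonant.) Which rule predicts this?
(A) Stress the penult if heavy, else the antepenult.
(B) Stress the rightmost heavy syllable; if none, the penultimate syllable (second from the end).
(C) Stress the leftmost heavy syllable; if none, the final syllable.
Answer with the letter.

Rule A → syllable 4 (observed: 6).
Rule B → syllable 6 ✓.
Rule C → syllable 3 (observed: 6).

B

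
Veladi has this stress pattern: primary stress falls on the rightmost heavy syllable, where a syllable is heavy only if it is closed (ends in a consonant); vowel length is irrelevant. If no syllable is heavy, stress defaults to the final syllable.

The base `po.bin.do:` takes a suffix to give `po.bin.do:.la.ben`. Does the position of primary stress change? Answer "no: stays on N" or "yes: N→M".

yes: 2→5

Base `po.bin.do:` (3 syllables):
  Weights: 1 po L, 2 bin H, 3 do: L.
  Heavy syllables in the domain: 2. The rightmost is syllable 2 (bin).
  → primary stress on syllable 2.
Suffixed `po.bin.do:.la.ben` (5 syllables):
  Weights: 1 po L, 2 bin H, 3 do: L, 4 la L, 5 ben H.
  Heavy syllables in the domain: 2, 5. The rightmost is syllable 5 (ben).
  → primary stress on syllable 5.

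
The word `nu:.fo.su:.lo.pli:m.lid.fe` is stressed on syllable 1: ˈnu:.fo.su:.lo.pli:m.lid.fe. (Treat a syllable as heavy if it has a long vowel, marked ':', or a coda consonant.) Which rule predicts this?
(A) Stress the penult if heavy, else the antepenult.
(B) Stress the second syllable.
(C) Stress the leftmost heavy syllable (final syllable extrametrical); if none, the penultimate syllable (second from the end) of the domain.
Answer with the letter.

Rule A → syllable 6 (observed: 1).
Rule B → syllable 2 (observed: 1).
Rule C → syllable 1 ✓.

C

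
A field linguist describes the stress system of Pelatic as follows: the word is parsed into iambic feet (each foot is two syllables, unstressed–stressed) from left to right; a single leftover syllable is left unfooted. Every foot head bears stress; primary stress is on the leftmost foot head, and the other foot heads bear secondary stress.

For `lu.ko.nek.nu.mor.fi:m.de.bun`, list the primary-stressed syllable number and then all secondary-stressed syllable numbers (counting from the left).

Parse left to right into iambic (σˈσ) feet: (lu.ˈko) (nek.ˈnu) (mor.ˈfi:m) (de.ˈbun).
Foot heads (stressed positions): 2, 4, 6, 8.
End Rule Leftmost: primary stress on the leftmost head = syllable 2.
Secondary stress on 4, 6, 8: lu.ˈko.nek.ˌnu.mor.ˌfi:m.de.ˌbun.

primary 2, secondary 4, 6, 8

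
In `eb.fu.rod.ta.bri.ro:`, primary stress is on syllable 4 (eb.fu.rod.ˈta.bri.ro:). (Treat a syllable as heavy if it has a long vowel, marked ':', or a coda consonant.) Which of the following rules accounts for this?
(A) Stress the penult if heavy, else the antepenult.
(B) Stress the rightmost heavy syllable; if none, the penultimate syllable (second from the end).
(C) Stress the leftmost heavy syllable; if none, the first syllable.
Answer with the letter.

Rule A → syllable 4 ✓.
Rule B → syllable 6 (observed: 4).
Rule C → syllable 1 (observed: 4).

A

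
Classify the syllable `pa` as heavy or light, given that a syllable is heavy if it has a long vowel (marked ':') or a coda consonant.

`pa`: short vowel, open (no coda). Short vowel, open → light.

light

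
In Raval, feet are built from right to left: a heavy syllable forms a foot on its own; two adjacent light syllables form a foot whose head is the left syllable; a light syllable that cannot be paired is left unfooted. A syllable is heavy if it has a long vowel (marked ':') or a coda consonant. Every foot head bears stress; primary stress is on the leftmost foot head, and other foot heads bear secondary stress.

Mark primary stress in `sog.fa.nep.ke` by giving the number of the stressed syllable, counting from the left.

1

Weights: 1 sog H, 2 fa L, 3 nep H, 4 ke L.
Parse right to left (heavy = foot alone; LL = one foot; stranded L unfooted): (ˈsog) fa (ˈnep) ke.
Foot heads: 1, 3.
Primary stress on the leftmost head = syllable 1.
Primary stress: syllable 1 → ˈsog.fa.nep.ke.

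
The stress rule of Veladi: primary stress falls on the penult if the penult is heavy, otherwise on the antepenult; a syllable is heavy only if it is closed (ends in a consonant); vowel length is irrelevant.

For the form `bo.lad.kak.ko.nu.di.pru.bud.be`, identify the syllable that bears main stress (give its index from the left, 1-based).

8

Weights: 7 pru L, 8 bud H, 9 be L.
The penult (syllable 8, bud) is heavy, so it takes stress.
Primary stress: syllable 8 → bo.lad.kak.ko.nu.di.pru.ˈbud.be.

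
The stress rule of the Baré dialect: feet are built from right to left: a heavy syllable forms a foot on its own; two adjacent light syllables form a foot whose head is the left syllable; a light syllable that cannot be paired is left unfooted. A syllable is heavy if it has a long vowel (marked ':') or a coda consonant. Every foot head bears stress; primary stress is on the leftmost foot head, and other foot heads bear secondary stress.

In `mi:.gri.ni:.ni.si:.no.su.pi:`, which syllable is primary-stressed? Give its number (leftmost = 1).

1

Weights: 1 mi: H, 2 gri L, 3 ni: H, 4 ni L, 5 si: H, 6 no L, 7 su L, 8 pi: H.
Parse right to left (heavy = foot alone; LL = one foot; stranded L unfooted): (ˈmi:) gri (ˈni:) ni (ˈsi:) (ˈno.su) (ˈpi:).
Foot heads: 1, 3, 5, 6, 8.
Primary stress on the leftmost head = syllable 1.
Primary stress: syllable 1 → ˈmi:.gri.ni:.ni.si:.no.su.pi:.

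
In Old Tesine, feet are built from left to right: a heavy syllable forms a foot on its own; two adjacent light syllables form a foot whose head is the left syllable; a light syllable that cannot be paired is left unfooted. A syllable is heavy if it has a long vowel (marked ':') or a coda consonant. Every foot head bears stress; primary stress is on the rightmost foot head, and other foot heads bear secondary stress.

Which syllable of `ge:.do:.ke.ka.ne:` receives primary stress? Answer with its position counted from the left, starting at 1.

Weights: 1 ge: H, 2 do: H, 3 ke L, 4 ka L, 5 ne: H.
Parse left to right (heavy = foot alone; LL = one foot; stranded L unfooted): (ˈge:) (ˈdo:) (ˈke.ka) (ˈne:).
Foot heads: 1, 2, 3, 5.
Primary stress on the rightmost head = syllable 5.
Primary stress: syllable 5 → ge:.do:.ke.ka.ˈne:.

5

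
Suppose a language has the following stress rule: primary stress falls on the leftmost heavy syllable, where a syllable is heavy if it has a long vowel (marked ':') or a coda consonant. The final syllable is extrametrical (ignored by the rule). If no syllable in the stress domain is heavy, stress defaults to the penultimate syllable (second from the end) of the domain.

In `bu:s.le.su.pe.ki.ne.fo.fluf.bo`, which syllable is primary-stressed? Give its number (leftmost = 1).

The final syllable (9, bo) is extrametrical; the stress domain is syllables 1–8.
Weights: 1 bu:s H, 2 le L, 3 su L, 4 pe L, 5 ki L, 6 ne L, 7 fo L, 8 fluf H.
Heavy syllables in the domain: 1, 8. The leftmost is syllable 1 (bu:s).
Primary stress: syllable 1 → ˈbu:s.le.su.pe.ki.ne.fo.fluf.bo.

1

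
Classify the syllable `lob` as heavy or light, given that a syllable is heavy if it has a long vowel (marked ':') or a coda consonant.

heavy

`lob`: short vowel, closed (coda /b/). Closed → heavy.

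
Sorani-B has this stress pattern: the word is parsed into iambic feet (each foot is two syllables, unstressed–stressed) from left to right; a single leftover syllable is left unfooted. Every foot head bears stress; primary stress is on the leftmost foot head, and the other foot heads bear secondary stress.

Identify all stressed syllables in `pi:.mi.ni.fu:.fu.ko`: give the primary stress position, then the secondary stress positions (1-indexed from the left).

Parse left to right into iambic (σˈσ) feet: (pi:.ˈmi) (ni.ˈfu:) (fu.ˈko).
Foot heads (stressed positions): 2, 4, 6.
End Rule Leftmost: primary stress on the leftmost head = syllable 2.
Secondary stress on 4, 6: pi:.ˈmi.ni.ˌfu:.fu.ˌko.

primary 2, secondary 4, 6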